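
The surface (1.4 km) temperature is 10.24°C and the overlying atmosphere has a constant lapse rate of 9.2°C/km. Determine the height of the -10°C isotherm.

3.6 km

Height above start = (10.24 − (-10)) / 9.2 = 2.2 km
Altitude = 1400 m + 2200 m = 3600 m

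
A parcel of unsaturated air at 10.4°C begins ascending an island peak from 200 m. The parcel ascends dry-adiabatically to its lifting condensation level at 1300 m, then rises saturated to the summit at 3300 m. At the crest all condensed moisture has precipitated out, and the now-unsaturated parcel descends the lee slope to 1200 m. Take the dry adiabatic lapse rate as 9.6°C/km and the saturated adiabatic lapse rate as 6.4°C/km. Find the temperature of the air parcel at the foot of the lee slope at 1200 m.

200 → 1300 m (dry, 9.6°C/km): ΔT = -9.6 × 1.1 = -10.56°C → T = -0.16°C
1300 → 3300 m (saturated, 6.4°C/km): ΔT = -6.4 × 2 = -12.8°C → T = -12.96°C
3300 → 1200 m (dry descent, 9.6°C/km): ΔT = +9.6 × 2.1 = +20.16°C → T = 7.2°C

7.2°C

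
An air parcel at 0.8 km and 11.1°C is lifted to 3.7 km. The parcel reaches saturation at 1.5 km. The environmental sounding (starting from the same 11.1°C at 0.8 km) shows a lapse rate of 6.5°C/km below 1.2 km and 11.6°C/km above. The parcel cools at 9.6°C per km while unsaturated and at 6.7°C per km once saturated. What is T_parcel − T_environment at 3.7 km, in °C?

+10.14°C (parcel warmer than environment)

Parcel:
  Dry to 1500 m: -9.6 × 0.7 km = -6.72°C, so T = 4.38°C.
  Saturated to 3700 m: -6.7 × 2.2 km = -14.74°C, so T = -10.36°C.
Environment:
  Environment, lower layer to 1200 m: -6.5 × 0.4 km = -2.6°C, so T = 8.5°C.
  Environment, upper layer to 3700 m: -11.6 × 2.5 km = -29°C, so T = -20.5°C.
T_parcel − T_env = -10.36 − (-20.5) = +10.14°C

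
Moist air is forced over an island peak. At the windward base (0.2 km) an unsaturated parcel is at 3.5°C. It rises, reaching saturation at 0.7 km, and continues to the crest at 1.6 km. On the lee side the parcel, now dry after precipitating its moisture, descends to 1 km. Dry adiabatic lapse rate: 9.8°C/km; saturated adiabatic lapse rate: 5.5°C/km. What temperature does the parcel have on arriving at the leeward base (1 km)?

From 200 m to 700 m (dry): cools by 9.8 × 0.5 = 4.9°C, giving -1.4°C.
From 700 m to 1600 m (saturated): cools by 5.5 × 0.9 = 4.95°C, giving -6.35°C.
From 1600 m to 1000 m (dry descent): warms by 9.8 × 0.6 = 5.88°C, giving -0.47°C.

-0.47°C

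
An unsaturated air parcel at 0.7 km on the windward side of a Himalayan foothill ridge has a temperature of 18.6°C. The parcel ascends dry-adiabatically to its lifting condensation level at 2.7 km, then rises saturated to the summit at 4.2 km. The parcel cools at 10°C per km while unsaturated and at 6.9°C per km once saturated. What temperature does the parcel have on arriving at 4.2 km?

From 700 m to 2700 m (dry): cools by 10 × 2 = 20°C, giving -1.4°C.
From 2700 m to 4200 m (saturated): cools by 6.9 × 1.5 = 10.35°C, giving -11.75°C.

-11.75°C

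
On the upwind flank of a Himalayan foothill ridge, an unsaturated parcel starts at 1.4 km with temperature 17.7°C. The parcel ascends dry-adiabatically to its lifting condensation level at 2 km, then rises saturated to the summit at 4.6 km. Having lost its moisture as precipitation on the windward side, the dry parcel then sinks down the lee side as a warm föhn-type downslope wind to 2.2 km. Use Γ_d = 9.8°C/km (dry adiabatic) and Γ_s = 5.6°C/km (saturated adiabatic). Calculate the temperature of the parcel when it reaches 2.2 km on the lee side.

20.78°C

From 1400 m to 2000 m (dry): cools by 9.8 × 0.6 = 5.88°C, giving 11.82°C.
From 2000 m to 4600 m (saturated): cools by 5.6 × 2.6 = 14.56°C, giving -2.74°C.
From 4600 m to 2200 m (dry descent): warms by 9.8 × 2.4 = 23.52°C, giving 20.78°C.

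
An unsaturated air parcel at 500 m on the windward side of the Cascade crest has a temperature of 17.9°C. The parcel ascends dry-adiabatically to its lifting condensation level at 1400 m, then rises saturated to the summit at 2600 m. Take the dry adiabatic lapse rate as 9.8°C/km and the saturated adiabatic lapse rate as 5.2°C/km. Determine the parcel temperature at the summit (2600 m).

Dry to 1400 m: -9.8 × 0.9 km = -8.82°C, so T = 9.08°C.
Saturated to 2600 m: -5.2 × 1.2 km = -6.24°C, so T = 2.84°C.

2.84°C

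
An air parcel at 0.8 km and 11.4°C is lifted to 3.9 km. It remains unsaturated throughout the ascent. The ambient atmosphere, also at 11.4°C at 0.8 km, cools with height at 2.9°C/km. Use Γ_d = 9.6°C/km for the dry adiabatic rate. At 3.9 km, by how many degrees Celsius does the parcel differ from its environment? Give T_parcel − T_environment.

Parcel:
  800–3900 m, dry: Δz = 3.1 km ⇒ ΔT = -29.76°C; T = -18.36°C
Environment:
  800–3900 m, environment: Δz = 3.1 km ⇒ ΔT = -8.99°C; T = 2.41°C
T_parcel − T_env = -18.36 − 2.41 = -20.77°C

-20.77°C (parcel cooler than environment)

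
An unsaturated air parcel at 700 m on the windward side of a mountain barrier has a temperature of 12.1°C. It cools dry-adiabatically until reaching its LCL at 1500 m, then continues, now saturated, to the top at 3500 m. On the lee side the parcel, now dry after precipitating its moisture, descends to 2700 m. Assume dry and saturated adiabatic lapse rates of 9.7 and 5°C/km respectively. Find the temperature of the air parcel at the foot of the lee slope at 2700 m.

2.1°C

700 → 1500 m (dry, 9.7°C/km): ΔT = -9.7 × 0.8 = -7.76°C → T = 4.34°C
1500 → 3500 m (saturated, 5°C/km): ΔT = -5 × 2 = -10°C → T = -5.66°C
3500 → 2700 m (dry descent, 9.7°C/km): ΔT = +9.7 × 0.8 = +7.76°C → T = 2.1°C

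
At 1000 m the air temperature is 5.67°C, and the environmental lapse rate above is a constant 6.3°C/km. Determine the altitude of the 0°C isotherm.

Height above start = (5.67 − 0) / 6.3 = 0.9 km
Altitude = 1000 m + 900 m = 1900 m

1900 m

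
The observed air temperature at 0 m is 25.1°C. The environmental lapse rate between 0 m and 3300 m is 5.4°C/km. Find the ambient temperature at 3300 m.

0 → 3300 m (environmental, 5.4°C/km): ΔT = -5.4 × 3.3 = -17.82°C → T = 7.28°C

7.28°C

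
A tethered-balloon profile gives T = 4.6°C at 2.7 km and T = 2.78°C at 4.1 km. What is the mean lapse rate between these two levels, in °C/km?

1.3°C/km

Γ = −ΔT/Δz = (4.6 − 2.78) / (4100 − 2700) m
  = 1.82°C / 1.4 km = 1.3°C/km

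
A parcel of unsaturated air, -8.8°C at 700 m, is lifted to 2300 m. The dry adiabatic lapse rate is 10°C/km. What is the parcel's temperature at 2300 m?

From 700 m to 2300 m (dry adiabatic): cools by 10 × 1.6 = 16°C, giving -24.8°C.

-24.8°C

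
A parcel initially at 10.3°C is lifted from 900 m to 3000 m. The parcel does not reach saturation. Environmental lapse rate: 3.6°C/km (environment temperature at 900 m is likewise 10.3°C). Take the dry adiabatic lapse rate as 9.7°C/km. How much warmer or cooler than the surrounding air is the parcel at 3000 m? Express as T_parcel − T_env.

Parcel:
  Dry to 3000 m: -9.7 × 2.1 km = -20.37°C, so T = -10.07°C.
Environment:
  Environment to 3000 m: -3.6 × 2.1 km = -7.56°C, so T = 2.74°C.
T_parcel − T_env = -10.07 − 2.74 = -12.81°C

-12.81°C (parcel cooler than environment)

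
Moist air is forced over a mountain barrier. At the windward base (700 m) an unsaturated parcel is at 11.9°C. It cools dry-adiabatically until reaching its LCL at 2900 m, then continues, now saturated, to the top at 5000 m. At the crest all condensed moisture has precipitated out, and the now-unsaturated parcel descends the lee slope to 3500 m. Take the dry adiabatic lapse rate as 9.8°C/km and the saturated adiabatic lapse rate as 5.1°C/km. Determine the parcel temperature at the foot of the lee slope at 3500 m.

700–2900 m, dry: Δz = 2.2 km ⇒ ΔT = -21.56°C; T = -9.66°C
2900–5000 m, saturated: Δz = 2.1 km ⇒ ΔT = -10.71°C; T = -20.37°C
5000–3500 m, dry descent: Δz = 1.5 km ⇒ ΔT = +14.7°C; T = -5.67°C

-5.67°C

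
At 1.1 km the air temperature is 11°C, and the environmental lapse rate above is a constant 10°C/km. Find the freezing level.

2.2 km

Height above start = (11 − 0) / 10 = 1.1 km
Altitude = 1100 m + 1100 m = 2200 m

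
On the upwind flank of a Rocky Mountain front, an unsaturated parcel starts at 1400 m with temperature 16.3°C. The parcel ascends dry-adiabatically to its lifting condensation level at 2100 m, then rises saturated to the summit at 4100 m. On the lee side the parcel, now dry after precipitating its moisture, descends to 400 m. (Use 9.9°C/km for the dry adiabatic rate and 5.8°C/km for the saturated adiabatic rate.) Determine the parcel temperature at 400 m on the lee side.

34.4°C

From 1400 m to 2100 m (dry): cools by 9.9 × 0.7 = 6.93°C, giving 9.37°C.
From 2100 m to 4100 m (saturated): cools by 5.8 × 2 = 11.6°C, giving -2.23°C.
From 4100 m to 400 m (dry descent): warms by 9.9 × 3.7 = 36.63°C, giving 34.4°C.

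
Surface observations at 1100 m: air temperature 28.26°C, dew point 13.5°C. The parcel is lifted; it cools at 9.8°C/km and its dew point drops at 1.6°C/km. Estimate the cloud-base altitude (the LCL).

2900 m

T and T_d converge at 9.8 − 1.6 = 8.2°C per km
Height above start = (28.26 − 13.5) / 8.2 = 1.8 km
LCL altitude = 1100 m + 1800 m = 2900 m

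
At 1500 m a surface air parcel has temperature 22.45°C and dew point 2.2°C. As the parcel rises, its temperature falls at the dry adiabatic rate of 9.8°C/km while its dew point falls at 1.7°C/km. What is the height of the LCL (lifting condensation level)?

T and T_d converge at 9.8 − 1.7 = 8.1°C per km
Height above start = (22.45 − 2.2) / 8.1 = 2.5 km
LCL altitude = 1500 m + 2500 m = 4000 m

4000 m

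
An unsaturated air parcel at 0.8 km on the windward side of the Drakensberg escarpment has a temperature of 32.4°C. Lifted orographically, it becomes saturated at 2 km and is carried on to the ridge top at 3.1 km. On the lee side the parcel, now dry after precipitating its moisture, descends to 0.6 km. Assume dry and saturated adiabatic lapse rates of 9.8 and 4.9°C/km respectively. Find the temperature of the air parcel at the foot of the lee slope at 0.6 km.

Dry to 2000 m: -9.8 × 1.2 km = -11.76°C, so T = 20.64°C.
Saturated to 3100 m: -4.9 × 1.1 km = -5.39°C, so T = 15.25°C.
Dry descent to 600 m: +9.8 × 2.5 km = +24.5°C, so T = 39.75°C.

39.75°C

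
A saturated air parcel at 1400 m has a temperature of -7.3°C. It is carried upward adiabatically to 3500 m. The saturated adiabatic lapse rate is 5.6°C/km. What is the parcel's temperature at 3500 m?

From 1400 m to 3500 m (saturated adiabatic): cools by 5.6 × 2.1 = 11.76°C, giving -19.06°C.

-19.06°C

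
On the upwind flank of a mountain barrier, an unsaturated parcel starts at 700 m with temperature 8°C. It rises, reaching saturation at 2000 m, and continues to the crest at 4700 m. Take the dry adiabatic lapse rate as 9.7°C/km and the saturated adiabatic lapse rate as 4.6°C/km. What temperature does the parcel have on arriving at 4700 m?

-17.03°C

From 700 m to 2000 m (dry): cools by 9.7 × 1.3 = 12.61°C, giving -4.61°C.
From 2000 m to 4700 m (saturated): cools by 4.6 × 2.7 = 12.42°C, giving -17.03°C.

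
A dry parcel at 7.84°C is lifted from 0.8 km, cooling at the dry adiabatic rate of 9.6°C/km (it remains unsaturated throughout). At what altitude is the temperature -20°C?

3.7 km

Height above start = (7.84 − (-20)) / 9.6 = 2.9 km
Altitude = 800 m + 2900 m = 3700 m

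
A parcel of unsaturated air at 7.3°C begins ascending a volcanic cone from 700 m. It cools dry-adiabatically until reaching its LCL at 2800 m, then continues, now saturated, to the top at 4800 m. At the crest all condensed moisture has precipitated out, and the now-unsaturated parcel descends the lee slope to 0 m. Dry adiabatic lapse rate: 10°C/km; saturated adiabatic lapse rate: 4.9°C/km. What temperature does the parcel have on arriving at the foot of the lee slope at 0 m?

24.5°C

From 700 m to 2800 m (dry): cools by 10 × 2.1 = 21°C, giving -13.7°C.
From 2800 m to 4800 m (saturated): cools by 4.9 × 2 = 9.8°C, giving -23.5°C.
From 4800 m to 0 m (dry descent): warms by 10 × 4.8 = 48°C, giving 24.5°C.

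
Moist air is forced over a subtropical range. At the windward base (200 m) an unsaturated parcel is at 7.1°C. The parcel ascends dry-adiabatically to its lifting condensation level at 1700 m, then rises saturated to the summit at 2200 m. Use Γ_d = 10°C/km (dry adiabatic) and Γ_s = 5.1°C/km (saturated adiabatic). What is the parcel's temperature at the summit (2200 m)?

-10.45°C

200 → 1700 m (dry, 10°C/km): ΔT = -10 × 1.5 = -15°C → T = -7.9°C
1700 → 2200 m (saturated, 5.1°C/km): ΔT = -5.1 × 0.5 = -2.55°C → T = -10.45°C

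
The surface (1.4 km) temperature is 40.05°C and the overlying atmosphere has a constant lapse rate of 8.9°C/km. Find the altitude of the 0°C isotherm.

Height above start = (40.05 − 0) / 8.9 = 4.5 km
Altitude = 1400 m + 4500 m = 5900 m

5.9 km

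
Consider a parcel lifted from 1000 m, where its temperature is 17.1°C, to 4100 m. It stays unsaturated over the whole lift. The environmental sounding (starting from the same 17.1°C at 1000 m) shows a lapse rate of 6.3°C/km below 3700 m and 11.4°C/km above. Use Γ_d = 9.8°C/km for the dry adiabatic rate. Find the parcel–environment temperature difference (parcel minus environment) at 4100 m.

Parcel:
  1000–4100 m, dry: Δz = 3.1 km ⇒ ΔT = -30.38°C; T = -13.28°C
Environment:
  1000–3700 m, environment, lower layer: Δz = 2.7 km ⇒ ΔT = -17.01°C; T = 0.09°C
  3700–4100 m, environment, upper layer: Δz = 0.4 km ⇒ ΔT = -4.56°C; T = -4.47°C
T_parcel − T_env = -13.28 − (-4.47) = -8.81°C

-8.81°C (parcel cooler than environment)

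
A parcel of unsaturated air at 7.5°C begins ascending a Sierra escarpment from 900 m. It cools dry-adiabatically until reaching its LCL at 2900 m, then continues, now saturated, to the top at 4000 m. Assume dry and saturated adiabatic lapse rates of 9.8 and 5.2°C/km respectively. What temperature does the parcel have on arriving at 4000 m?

-17.82°C

Dry to 2900 m: -9.8 × 2 km = -19.6°C, so T = -12.1°C.
Saturated to 4000 m: -5.2 × 1.1 km = -5.72°C, so T = -17.82°C.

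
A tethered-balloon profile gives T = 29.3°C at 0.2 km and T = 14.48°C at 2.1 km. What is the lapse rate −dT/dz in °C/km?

7.8°C/km

Γ = −ΔT/Δz = (29.3 − 14.48) / (2100 − 200) m
  = 14.82°C / 1.9 km = 7.8°C/km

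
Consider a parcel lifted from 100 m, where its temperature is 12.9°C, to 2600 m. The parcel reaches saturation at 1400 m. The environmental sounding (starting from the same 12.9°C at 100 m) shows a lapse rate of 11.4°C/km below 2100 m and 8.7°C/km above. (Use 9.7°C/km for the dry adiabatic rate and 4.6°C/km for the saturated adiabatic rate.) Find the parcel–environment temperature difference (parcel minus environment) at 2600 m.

+9.02°C (parcel warmer than environment)

Parcel:
  From 100 m to 1400 m (dry): cools by 9.7 × 1.3 = 12.61°C, giving 0.29°C.
  From 1400 m to 2600 m (saturated): cools by 4.6 × 1.2 = 5.52°C, giving -5.23°C.
Environment:
  From 100 m to 2100 m (environment, lower layer): cools by 11.4 × 2 = 22.8°C, giving -9.9°C.
  From 2100 m to 2600 m (environment, upper layer): cools by 8.7 × 0.5 = 4.35°C, giving -14.25°C.
T_parcel − T_env = -5.23 − (-14.25) = +9.02°C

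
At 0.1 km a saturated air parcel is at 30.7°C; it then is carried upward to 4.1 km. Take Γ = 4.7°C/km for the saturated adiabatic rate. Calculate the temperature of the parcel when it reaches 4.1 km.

100–4100 m, saturated adiabatic: Δz = 4 km ⇒ ΔT = -18.8°C; T = 11.9°C

11.9°C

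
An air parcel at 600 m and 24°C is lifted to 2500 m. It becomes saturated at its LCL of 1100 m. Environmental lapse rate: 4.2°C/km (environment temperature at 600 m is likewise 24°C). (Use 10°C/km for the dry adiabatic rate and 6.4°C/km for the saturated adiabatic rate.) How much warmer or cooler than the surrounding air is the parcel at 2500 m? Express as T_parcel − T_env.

Parcel:
  600–1100 m, dry: Δz = 0.5 km ⇒ ΔT = -5°C; T = 19°C
  1100–2500 m, saturated: Δz = 1.4 km ⇒ ΔT = -8.96°C; T = 10.04°C
Environment:
  600–2500 m, environment: Δz = 1.9 km ⇒ ΔT = -7.98°C; T = 16.02°C
T_parcel − T_env = 10.04 − 16.02 = -5.98°C

-5.98°C (parcel cooler than environment)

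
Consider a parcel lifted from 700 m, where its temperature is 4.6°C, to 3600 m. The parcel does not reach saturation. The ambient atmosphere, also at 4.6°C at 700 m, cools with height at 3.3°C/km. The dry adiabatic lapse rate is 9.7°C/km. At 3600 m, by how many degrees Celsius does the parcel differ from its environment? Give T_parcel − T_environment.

-18.56°C (parcel cooler than environment)

Parcel:
  700 → 3600 m (dry, 9.7°C/km): ΔT = -9.7 × 2.9 = -28.13°C → T = -23.53°C
Environment:
  700 → 3600 m (environment, 3.3°C/km): ΔT = -3.3 × 2.9 = -9.57°C → T = -4.97°C
T_parcel − T_env = -23.53 − (-4.97) = -18.56°C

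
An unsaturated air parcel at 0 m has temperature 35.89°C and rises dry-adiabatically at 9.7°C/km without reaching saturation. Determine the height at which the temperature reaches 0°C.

3700 m

Height above start = (35.89 − 0) / 9.7 = 3.7 km
Altitude = 0 m + 3700 m = 3700 m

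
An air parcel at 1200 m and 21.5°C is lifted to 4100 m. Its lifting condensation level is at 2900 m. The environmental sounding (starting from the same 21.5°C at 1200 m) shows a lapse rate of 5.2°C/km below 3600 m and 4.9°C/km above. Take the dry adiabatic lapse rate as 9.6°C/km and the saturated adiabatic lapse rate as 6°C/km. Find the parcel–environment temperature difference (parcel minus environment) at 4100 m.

Parcel:
  1200–2900 m, dry: Δz = 1.7 km ⇒ ΔT = -16.32°C; T = 5.18°C
  2900–4100 m, saturated: Δz = 1.2 km ⇒ ΔT = -7.2°C; T = -2.02°C
Environment:
  1200–3600 m, environment, lower layer: Δz = 2.4 km ⇒ ΔT = -12.48°C; T = 9.02°C
  3600–4100 m, environment, upper layer: Δz = 0.5 km ⇒ ΔT = -2.45°C; T = 6.57°C
T_parcel − T_env = -2.02 − 6.57 = -8.59°C

-8.59°C (parcel cooler than environment)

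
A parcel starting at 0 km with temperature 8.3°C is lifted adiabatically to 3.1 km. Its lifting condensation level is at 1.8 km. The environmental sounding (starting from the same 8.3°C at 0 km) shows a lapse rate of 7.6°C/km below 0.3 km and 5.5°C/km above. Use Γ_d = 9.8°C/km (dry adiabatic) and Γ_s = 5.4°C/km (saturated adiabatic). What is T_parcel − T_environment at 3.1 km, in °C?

-6.98°C (parcel cooler than environment)

Parcel:
  0 → 1800 m (dry, 9.8°C/km): ΔT = -9.8 × 1.8 = -17.64°C → T = -9.34°C
  1800 → 3100 m (saturated, 5.4°C/km): ΔT = -5.4 × 1.3 = -7.02°C → T = -16.36°C
Environment:
  0 → 300 m (environment, lower layer, 7.6°C/km): ΔT = -7.6 × 0.3 = -2.28°C → T = 6.02°C
  300 → 3100 m (environment, upper layer, 5.5°C/km): ΔT = -5.5 × 2.8 = -15.4°C → T = -9.38°C
T_parcel − T_env = -16.36 − (-9.38) = -6.98°C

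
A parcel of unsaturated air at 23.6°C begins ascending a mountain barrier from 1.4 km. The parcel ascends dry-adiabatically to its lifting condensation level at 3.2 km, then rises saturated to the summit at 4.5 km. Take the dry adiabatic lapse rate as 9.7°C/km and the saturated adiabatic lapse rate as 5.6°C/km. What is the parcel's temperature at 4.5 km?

Dry to 3200 m: -9.7 × 1.8 km = -17.46°C, so T = 6.14°C.
Saturated to 4500 m: -5.6 × 1.3 km = -7.28°C, so T = -1.14°C.

-1.14°C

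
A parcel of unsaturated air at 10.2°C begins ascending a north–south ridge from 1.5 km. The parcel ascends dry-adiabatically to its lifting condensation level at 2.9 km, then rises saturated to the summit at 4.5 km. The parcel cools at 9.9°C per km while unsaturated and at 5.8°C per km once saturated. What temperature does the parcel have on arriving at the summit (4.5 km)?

Dry to 2900 m: -9.9 × 1.4 km = -13.86°C, so T = -3.66°C.
Saturated to 4500 m: -5.8 × 1.6 km = -9.28°C, so T = -12.94°C.

-12.94°C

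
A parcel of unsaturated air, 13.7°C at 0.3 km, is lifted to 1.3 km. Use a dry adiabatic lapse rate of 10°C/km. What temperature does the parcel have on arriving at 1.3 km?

3.7°C

300 → 1300 m (dry adiabatic, 10°C/km): ΔT = -10 × 1 = -10°C → T = 3.7°C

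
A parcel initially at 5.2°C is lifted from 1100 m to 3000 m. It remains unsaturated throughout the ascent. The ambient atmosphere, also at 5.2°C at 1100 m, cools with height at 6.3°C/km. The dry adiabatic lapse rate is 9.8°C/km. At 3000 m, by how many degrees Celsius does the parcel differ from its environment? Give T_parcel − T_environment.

-6.65°C (parcel cooler than environment)

Parcel:
  From 1100 m to 3000 m (dry): cools by 9.8 × 1.9 = 18.62°C, giving -13.42°C.
Environment:
  From 1100 m to 3000 m (environment): cools by 6.3 × 1.9 = 11.97°C, giving -6.77°C.
T_parcel − T_env = -13.42 − (-6.77) = -6.65°C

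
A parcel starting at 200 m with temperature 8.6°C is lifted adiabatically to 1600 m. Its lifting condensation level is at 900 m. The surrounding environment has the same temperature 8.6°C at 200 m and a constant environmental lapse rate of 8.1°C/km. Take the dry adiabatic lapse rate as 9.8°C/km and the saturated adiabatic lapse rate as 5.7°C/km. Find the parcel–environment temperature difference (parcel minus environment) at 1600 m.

+0.49°C (parcel warmer than environment)

Parcel:
  From 200 m to 900 m (dry): cools by 9.8 × 0.7 = 6.86°C, giving 1.74°C.
  From 900 m to 1600 m (saturated): cools by 5.7 × 0.7 = 3.99°C, giving -2.25°C.
Environment:
  From 200 m to 1600 m (environment): cools by 8.1 × 1.4 = 11.34°C, giving -2.74°C.
T_parcel − T_env = -2.25 − (-2.74) = +0.49°C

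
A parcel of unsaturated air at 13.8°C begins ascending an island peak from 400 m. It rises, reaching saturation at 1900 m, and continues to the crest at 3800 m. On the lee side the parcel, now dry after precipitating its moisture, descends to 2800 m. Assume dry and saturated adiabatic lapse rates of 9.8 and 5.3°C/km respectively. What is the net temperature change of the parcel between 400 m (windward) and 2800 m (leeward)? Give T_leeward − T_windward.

-14.97°C

400 → 1900 m (dry, 9.8°C/km): ΔT = -9.8 × 1.5 = -14.7°C → T = -0.9°C
1900 → 3800 m (saturated, 5.3°C/km): ΔT = -5.3 × 1.9 = -10.07°C → T = -10.97°C
3800 → 2800 m (dry descent, 9.8°C/km): ΔT = +9.8 × 1 = +9.8°C → T = -1.17°C
Net change vs windward start: -1.17 − 13.8 = -14.97°C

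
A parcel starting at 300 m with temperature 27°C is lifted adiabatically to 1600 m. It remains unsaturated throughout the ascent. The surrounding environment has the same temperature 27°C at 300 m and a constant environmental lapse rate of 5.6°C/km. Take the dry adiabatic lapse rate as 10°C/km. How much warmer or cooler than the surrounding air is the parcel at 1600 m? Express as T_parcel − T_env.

-5.72°C (parcel cooler than environment)

Parcel:
  300–1600 m, dry: Δz = 1.3 km ⇒ ΔT = -13°C; T = 14°C
Environment:
  300–1600 m, environment: Δz = 1.3 km ⇒ ΔT = -7.28°C; T = 19.72°C
T_parcel − T_env = 14 − 19.72 = -5.72°C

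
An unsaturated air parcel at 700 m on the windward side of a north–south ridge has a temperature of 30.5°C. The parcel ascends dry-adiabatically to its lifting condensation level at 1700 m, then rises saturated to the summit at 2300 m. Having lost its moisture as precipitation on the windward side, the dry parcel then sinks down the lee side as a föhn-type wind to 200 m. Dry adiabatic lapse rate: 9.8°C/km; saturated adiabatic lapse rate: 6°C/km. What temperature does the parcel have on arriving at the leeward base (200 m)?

From 700 m to 1700 m (dry): cools by 9.8 × 1 = 9.8°C, giving 20.7°C.
From 1700 m to 2300 m (saturated): cools by 6 × 0.6 = 3.6°C, giving 17.1°C.
From 2300 m to 200 m (dry descent): warms by 9.8 × 2.1 = 20.58°C, giving 37.68°C.

37.68°C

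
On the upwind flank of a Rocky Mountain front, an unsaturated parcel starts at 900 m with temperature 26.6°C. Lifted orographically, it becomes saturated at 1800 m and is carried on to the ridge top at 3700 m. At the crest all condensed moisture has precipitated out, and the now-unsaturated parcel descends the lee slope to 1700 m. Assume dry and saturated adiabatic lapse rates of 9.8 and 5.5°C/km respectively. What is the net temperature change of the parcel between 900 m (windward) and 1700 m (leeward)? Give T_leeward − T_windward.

+0.33°C

900–1800 m, dry: Δz = 0.9 km ⇒ ΔT = -8.82°C; T = 17.78°C
1800–3700 m, saturated: Δz = 1.9 km ⇒ ΔT = -10.45°C; T = 7.33°C
3700–1700 m, dry descent: Δz = 2 km ⇒ ΔT = +19.6°C; T = 26.93°C
Net change vs windward start: 26.93 − 26.6 = +0.33°C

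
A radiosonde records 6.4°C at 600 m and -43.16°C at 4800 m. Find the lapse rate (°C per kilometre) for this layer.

11.8°C/km

Γ = −ΔT/Δz = (6.4 − (-43.16)) / (4800 − 600) m
  = 49.56°C / 4.2 km = 11.8°C/km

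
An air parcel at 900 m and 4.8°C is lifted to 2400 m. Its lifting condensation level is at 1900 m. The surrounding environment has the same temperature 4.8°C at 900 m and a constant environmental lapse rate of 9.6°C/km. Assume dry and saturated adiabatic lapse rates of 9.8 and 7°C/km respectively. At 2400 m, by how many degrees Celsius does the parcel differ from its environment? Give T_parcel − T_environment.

+1.1°C (parcel warmer than environment)

Parcel:
  900 → 1900 m (dry, 9.8°C/km): ΔT = -9.8 × 1 = -9.8°C → T = -5°C
  1900 → 2400 m (saturated, 7°C/km): ΔT = -7 × 0.5 = -3.5°C → T = -8.5°C
Environment:
  900 → 2400 m (environment, 9.6°C/km): ΔT = -9.6 × 1.5 = -14.4°C → T = -9.6°C
T_parcel − T_env = -8.5 − (-9.6) = +1.1°C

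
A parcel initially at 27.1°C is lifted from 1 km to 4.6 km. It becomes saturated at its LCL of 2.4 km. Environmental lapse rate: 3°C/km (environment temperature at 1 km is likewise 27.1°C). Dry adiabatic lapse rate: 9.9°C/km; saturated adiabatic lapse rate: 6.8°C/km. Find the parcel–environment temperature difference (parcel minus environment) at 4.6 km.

Parcel:
  1000–2400 m, dry: Δz = 1.4 km ⇒ ΔT = -13.86°C; T = 13.24°C
  2400–4600 m, saturated: Δz = 2.2 km ⇒ ΔT = -14.96°C; T = -1.72°C
Environment:
  1000–4600 m, environment: Δz = 3.6 km ⇒ ΔT = -10.8°C; T = 16.3°C
T_parcel − T_env = -1.72 − 16.3 = -18.02°C

-18.02°C (parcel cooler than environment)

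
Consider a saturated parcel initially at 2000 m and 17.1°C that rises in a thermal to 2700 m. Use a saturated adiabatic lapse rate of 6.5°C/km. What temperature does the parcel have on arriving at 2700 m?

2000–2700 m, saturated adiabatic: Δz = 0.7 km ⇒ ΔT = -4.55°C; T = 12.55°C

12.55°C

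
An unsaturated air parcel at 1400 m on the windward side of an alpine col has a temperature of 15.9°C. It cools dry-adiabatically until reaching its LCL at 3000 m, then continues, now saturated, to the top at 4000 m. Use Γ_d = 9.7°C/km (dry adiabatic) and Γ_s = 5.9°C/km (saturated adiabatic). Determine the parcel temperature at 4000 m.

-5.52°C

From 1400 m to 3000 m (dry): cools by 9.7 × 1.6 = 15.52°C, giving 0.38°C.
From 3000 m to 4000 m (saturated): cools by 5.9 × 1 = 5.9°C, giving -5.52°C.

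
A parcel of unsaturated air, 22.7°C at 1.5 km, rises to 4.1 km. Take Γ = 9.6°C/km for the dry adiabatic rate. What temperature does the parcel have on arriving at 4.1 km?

-2.26°C

Dry adiabatic to 4100 m: -9.6 × 2.6 km = -24.96°C, so T = -2.26°C.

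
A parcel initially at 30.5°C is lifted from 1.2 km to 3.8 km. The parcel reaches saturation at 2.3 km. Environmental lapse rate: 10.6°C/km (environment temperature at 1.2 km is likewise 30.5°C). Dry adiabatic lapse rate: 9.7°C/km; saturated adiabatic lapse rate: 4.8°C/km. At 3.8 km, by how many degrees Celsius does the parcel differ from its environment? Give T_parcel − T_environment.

+9.69°C (parcel warmer than environment)

Parcel:
  Dry to 2300 m: -9.7 × 1.1 km = -10.67°C, so T = 19.83°C.
  Saturated to 3800 m: -4.8 × 1.5 km = -7.2°C, so T = 12.63°C.
Environment:
  Environment to 3800 m: -10.6 × 2.6 km = -27.56°C, so T = 2.94°C.
T_parcel − T_env = 12.63 − 2.94 = +9.69°C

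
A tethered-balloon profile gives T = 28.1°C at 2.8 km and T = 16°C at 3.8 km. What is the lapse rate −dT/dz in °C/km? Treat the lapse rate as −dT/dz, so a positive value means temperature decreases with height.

Γ = −ΔT/Δz = (28.1 − 16) / (3800 − 2800) m
  = 12.1°C / 1 km = 12.1°C/km

12.1°C/km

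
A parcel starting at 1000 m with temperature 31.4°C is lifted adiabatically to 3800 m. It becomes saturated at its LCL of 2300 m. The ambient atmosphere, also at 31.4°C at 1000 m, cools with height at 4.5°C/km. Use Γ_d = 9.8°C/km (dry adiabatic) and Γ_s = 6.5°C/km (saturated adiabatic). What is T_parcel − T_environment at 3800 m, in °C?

Parcel:
  1000–2300 m, dry: Δz = 1.3 km ⇒ ΔT = -12.74°C; T = 18.66°C
  2300–3800 m, saturated: Δz = 1.5 km ⇒ ΔT = -9.75°C; T = 8.91°C
Environment:
  1000–3800 m, environment: Δz = 2.8 km ⇒ ΔT = -12.6°C; T = 18.8°C
T_parcel − T_env = 8.91 − 18.8 = -9.89°C

-9.89°C (parcel cooler than environment)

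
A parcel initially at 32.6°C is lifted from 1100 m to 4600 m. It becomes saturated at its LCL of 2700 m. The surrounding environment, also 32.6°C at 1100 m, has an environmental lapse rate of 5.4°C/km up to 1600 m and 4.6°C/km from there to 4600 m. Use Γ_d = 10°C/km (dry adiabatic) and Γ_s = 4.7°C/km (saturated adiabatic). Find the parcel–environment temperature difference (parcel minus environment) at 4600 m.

-8.43°C (parcel cooler than environment)

Parcel:
  Dry to 2700 m: -10 × 1.6 km = -16°C, so T = 16.6°C.
  Saturated to 4600 m: -4.7 × 1.9 km = -8.93°C, so T = 7.67°C.
Environment:
  Environment, lower layer to 1600 m: -5.4 × 0.5 km = -2.7°C, so T = 29.9°C.
  Environment, upper layer to 4600 m: -4.6 × 3 km = -13.8°C, so T = 16.1°C.
T_parcel − T_env = 7.67 − 16.1 = -8.43°C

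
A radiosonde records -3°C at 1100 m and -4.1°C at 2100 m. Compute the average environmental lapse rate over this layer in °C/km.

Γ = −ΔT/Δz = (-3 − (-4.1)) / (2100 − 1100) m
  = 1.1°C / 1 km = 1.1°C/km

1.1°C/km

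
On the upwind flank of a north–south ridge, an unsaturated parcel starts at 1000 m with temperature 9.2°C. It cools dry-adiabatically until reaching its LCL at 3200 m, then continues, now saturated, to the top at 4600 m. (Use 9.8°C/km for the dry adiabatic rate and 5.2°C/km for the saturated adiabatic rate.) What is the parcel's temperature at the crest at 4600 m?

-19.64°C

From 1000 m to 3200 m (dry): cools by 9.8 × 2.2 = 21.56°C, giving -12.36°C.
From 3200 m to 4600 m (saturated): cools by 5.2 × 1.4 = 7.28°C, giving -19.64°C.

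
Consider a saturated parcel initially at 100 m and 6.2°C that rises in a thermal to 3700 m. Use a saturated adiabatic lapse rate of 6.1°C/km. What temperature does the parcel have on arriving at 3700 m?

-15.76°C

100 → 3700 m (saturated adiabatic, 6.1°C/km): ΔT = -6.1 × 3.6 = -21.96°C → T = -15.76°C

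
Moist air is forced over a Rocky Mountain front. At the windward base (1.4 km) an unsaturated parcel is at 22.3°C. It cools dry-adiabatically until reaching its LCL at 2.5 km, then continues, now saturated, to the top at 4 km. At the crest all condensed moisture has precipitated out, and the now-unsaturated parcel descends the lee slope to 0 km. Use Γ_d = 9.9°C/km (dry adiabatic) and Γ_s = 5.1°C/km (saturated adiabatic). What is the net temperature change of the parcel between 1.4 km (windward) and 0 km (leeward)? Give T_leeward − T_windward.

1400–2500 m, dry: Δz = 1.1 km ⇒ ΔT = -10.89°C; T = 11.41°C
2500–4000 m, saturated: Δz = 1.5 km ⇒ ΔT = -7.65°C; T = 3.76°C
4000–0 m, dry descent: Δz = 4 km ⇒ ΔT = +39.6°C; T = 43.36°C
Net change vs windward start: 43.36 − 22.3 = +21.06°C

+21.06°C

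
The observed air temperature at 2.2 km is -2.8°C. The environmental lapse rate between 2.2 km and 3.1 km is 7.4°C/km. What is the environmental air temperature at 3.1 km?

From 2200 m to 3100 m (environmental): cools by 7.4 × 0.9 = 6.66°C, giving -9.46°C.

-9.46°C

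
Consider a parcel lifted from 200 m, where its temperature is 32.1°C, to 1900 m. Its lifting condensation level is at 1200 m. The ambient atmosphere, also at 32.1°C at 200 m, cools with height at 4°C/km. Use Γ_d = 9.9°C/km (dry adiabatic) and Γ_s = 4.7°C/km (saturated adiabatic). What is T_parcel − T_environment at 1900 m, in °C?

-6.39°C (parcel cooler than environment)

Parcel:
  From 200 m to 1200 m (dry): cools by 9.9 × 1 = 9.9°C, giving 22.2°C.
  From 1200 m to 1900 m (saturated): cools by 4.7 × 0.7 = 3.29°C, giving 18.91°C.
Environment:
  From 200 m to 1900 m (environment): cools by 4 × 1.7 = 6.8°C, giving 25.3°C.
T_parcel − T_env = 18.91 − 25.3 = -6.39°C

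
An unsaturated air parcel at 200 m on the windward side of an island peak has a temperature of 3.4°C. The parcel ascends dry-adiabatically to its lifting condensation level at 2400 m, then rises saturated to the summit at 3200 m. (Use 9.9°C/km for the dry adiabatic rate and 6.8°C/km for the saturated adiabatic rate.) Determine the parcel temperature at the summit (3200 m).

200 → 2400 m (dry, 9.9°C/km): ΔT = -9.9 × 2.2 = -21.78°C → T = -18.38°C
2400 → 3200 m (saturated, 6.8°C/km): ΔT = -6.8 × 0.8 = -5.44°C → T = -23.82°C

-23.82°C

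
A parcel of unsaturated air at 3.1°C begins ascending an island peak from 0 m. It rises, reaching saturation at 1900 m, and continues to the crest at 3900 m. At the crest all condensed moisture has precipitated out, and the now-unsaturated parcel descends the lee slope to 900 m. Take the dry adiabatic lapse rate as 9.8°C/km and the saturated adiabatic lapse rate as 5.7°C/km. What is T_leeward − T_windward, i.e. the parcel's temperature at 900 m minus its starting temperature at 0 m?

0–1900 m, dry: Δz = 1.9 km ⇒ ΔT = -18.62°C; T = -15.52°C
1900–3900 m, saturated: Δz = 2 km ⇒ ΔT = -11.4°C; T = -26.92°C
3900–900 m, dry descent: Δz = 3 km ⇒ ΔT = +29.4°C; T = 2.48°C
Net change vs windward start: 2.48 − 3.1 = -0.62°C

-0.62°C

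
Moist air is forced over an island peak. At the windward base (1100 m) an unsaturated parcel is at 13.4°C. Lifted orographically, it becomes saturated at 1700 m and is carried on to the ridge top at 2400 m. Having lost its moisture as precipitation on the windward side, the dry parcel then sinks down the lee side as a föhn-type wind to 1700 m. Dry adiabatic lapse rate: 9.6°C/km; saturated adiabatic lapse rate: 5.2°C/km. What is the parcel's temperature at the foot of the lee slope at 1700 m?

1100 → 1700 m (dry, 9.6°C/km): ΔT = -9.6 × 0.6 = -5.76°C → T = 7.64°C
1700 → 2400 m (saturated, 5.2°C/km): ΔT = -5.2 × 0.7 = -3.64°C → T = 4°C
2400 → 1700 m (dry descent, 9.6°C/km): ΔT = +9.6 × 0.7 = +6.72°C → T = 10.72°C

10.72°C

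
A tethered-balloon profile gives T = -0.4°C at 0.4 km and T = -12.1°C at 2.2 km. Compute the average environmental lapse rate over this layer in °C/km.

6.5°C/km

Γ = −ΔT/Δz = (-0.4 − (-12.1)) / (2200 − 400) m
  = 11.7°C / 1.8 km = 6.5°C/km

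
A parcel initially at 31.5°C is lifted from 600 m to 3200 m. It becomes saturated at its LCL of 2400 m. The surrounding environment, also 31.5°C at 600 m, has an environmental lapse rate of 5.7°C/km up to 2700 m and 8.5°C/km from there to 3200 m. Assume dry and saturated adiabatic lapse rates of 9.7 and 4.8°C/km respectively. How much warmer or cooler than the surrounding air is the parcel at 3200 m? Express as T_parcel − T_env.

-5.08°C (parcel cooler than environment)

Parcel:
  Dry to 2400 m: -9.7 × 1.8 km = -17.46°C, so T = 14.04°C.
  Saturated to 3200 m: -4.8 × 0.8 km = -3.84°C, so T = 10.2°C.
Environment:
  Environment, lower layer to 2700 m: -5.7 × 2.1 km = -11.97°C, so T = 19.53°C.
  Environment, upper layer to 3200 m: -8.5 × 0.5 km = -4.25°C, so T = 15.28°C.
T_parcel − T_env = 10.2 − 15.28 = -5.08°C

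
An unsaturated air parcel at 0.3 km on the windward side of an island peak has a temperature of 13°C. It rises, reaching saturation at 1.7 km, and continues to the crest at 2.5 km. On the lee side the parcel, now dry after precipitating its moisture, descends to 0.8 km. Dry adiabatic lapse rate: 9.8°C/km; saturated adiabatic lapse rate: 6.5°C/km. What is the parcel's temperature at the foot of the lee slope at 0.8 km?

300 → 1700 m (dry, 9.8°C/km): ΔT = -9.8 × 1.4 = -13.72°C → T = -0.72°C
1700 → 2500 m (saturated, 6.5°C/km): ΔT = -6.5 × 0.8 = -5.2°C → T = -5.92°C
2500 → 800 m (dry descent, 9.8°C/km): ΔT = +9.8 × 1.7 = +16.66°C → T = 10.74°C

10.74°C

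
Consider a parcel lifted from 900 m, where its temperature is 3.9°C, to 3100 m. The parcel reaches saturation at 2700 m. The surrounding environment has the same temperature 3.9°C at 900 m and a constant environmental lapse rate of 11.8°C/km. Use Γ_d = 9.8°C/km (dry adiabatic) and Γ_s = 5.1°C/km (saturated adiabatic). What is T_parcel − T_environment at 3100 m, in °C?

+6.28°C (parcel warmer than environment)

Parcel:
  900–2700 m, dry: Δz = 1.8 km ⇒ ΔT = -17.64°C; T = -13.74°C
  2700–3100 m, saturated: Δz = 0.4 km ⇒ ΔT = -2.04°C; T = -15.78°C
Environment:
  900–3100 m, environment: Δz = 2.2 km ⇒ ΔT = -25.96°C; T = -22.06°C
T_parcel − T_env = -15.78 − (-22.06) = +6.28°C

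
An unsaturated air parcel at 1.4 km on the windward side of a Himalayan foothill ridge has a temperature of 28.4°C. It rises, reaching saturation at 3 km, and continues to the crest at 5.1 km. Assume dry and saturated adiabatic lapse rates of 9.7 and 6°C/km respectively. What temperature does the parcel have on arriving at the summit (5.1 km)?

0.28°C

From 1400 m to 3000 m (dry): cools by 9.7 × 1.6 = 15.52°C, giving 12.88°C.
From 3000 m to 5100 m (saturated): cools by 6 × 2.1 = 12.6°C, giving 0.28°C.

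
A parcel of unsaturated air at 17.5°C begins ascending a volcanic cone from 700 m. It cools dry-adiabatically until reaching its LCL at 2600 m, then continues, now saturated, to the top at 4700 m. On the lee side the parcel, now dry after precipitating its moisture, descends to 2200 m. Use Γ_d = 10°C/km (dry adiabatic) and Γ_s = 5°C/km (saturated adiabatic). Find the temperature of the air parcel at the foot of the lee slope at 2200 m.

13°C

700 → 2600 m (dry, 10°C/km): ΔT = -10 × 1.9 = -19°C → T = -1.5°C
2600 → 4700 m (saturated, 5°C/km): ΔT = -5 × 2.1 = -10.5°C → T = -12°C
4700 → 2200 m (dry descent, 10°C/km): ΔT = +10 × 2.5 = +25°C → T = 13°C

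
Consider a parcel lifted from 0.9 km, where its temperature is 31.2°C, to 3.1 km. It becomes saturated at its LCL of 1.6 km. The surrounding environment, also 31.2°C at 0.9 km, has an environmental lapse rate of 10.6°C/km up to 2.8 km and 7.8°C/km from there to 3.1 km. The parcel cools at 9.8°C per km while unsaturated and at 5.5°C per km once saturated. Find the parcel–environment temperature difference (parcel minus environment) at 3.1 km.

Parcel:
  Dry to 1600 m: -9.8 × 0.7 km = -6.86°C, so T = 24.34°C.
  Saturated to 3100 m: -5.5 × 1.5 km = -8.25°C, so T = 16.09°C.
Environment:
  Environment, lower layer to 2800 m: -10.6 × 1.9 km = -20.14°C, so T = 11.06°C.
  Environment, upper layer to 3100 m: -7.8 × 0.3 km = -2.34°C, so T = 8.72°C.
T_parcel − T_env = 16.09 − 8.72 = +7.37°C

+7.37°C (parcel warmer than environment)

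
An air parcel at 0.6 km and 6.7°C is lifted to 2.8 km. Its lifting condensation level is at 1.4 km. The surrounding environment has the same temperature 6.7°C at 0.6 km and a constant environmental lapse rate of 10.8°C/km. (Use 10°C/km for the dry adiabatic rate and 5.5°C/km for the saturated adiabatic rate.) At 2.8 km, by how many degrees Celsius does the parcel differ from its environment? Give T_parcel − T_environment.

Parcel:
  From 600 m to 1400 m (dry): cools by 10 × 0.8 = 8°C, giving -1.3°C.
  From 1400 m to 2800 m (saturated): cools by 5.5 × 1.4 = 7.7°C, giving -9°C.
Environment:
  From 600 m to 2800 m (environment): cools by 10.8 × 2.2 = 23.76°C, giving -17.06°C.
T_parcel − T_env = -9 − (-17.06) = +8.06°C

+8.06°C (parcel warmer than environment)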